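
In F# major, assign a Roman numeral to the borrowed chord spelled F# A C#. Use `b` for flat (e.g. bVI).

i

The root F# is the diatonic 1st degree of F# major; the borrowing shows in the chord quality. The diatonic chord on degree 1 would be F# (I), but F#–A–C# is the minor chord from F# minor. As a borrowed chord it is labeled i.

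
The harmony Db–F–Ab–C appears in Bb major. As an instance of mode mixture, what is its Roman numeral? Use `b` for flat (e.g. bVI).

bIIImaj7

In Bb major scale degree 3 is D; Db is its lowered form, from Bb minor. Diatonically Bb major has Dm (iii) on that degree; Db–F–Ab–C is instead the major-seventh chord native to Bb minor, so it takes the label bIIImaj7.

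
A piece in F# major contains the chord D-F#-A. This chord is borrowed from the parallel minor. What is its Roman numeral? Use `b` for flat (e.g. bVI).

bVI

D is the lowered form of scale degree 6 in F# major (the diatonic degree 6 is D#). The diatonic chord on degree 6 would be D#m (vi), but D–F#–A is the major chord from F# minor. As a borrowed chord it is labeled bVI.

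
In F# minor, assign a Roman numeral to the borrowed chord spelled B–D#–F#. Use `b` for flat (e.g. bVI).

The root B is the diatonic 4th degree of F# minor; the borrowing shows in the chord quality. The diatonic chord on degree 4 would be Bm (iv), but B–D#–F# is the major chord from F# major. As a borrowed chord it is labeled IV.

IV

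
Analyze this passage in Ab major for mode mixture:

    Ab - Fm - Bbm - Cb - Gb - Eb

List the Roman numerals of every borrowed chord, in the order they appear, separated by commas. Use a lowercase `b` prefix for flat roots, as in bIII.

The diatonic triads in Ab major are Ab, Bbm, Cm, Db, Eb, Fm, Gdim. Of the given chords, Ab, Fm, Bbm and Eb are diatonic. But Cb (Cb–Eb–Gb) is foreign: the diatonic iii on degree 3 is Cm, whereas Cb comes from Ab minor. It is labeled bIII. Gb (Gb–Bb–Db) is not: scale degree 7 in Ab major carries Gdim (vii°). In Ab minor the chord on that degree is Gb, so here it functions as bVII, borrowed from the parallel minor.

bIII, bVII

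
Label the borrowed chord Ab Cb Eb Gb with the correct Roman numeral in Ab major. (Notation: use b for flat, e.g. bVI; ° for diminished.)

i7

Ab is scale degree 1 in Ab major. Ab–Cb–Eb–Gb is a minor-seventh chord — the form found in Ab minor, not the diatonic I (Ab). Borrowed into Ab major it is written i7.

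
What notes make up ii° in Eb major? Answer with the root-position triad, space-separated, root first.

ii° is built on scale degree 2, which is F in both Eb major and its parallel. Building the diminished chord from the parallel minor on F: F–Ab–Cb.

F Ab Cb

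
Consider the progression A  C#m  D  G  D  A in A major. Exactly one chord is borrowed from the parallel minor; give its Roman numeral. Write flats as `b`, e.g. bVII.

bVII

The diatonic triads in A major are A, Bm, C#m, D, E, F#m, G#dim. Of the given chords, A, C#m and D are diatonic. G (G–B–D) doesn't fit — on degree 7 A major would have G#dim (vii°). G is the degree-7 chord of A minor, so it is the borrowed bVII.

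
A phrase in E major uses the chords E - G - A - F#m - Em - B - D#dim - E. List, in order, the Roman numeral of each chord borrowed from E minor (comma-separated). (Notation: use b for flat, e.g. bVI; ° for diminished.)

bIII, i

E major has the diatonic set E, F#m, G#m, A, B, C#m, D#dim. E, A, F#m, B and D#dim are all diatonic. But G (G–B–D) is foreign: the diatonic iii on degree 3 is G#m, whereas G comes from E minor. It is labeled bIII. Em (E–G–B) doesn't fit — on degree 1 E major would have E (I). Em is the degree-1 chord of E minor, so it is the borrowed i.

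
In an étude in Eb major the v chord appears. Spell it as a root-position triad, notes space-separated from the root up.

The root, Bb, is scale degree 5 — the same note in Eb major and Eb minor; only the chord quality changes. Building the minor chord from the parallel minor on Bb: Bb–Db–F.

Bb Db F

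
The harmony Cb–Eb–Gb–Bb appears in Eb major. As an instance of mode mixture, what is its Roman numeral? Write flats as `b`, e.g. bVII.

The root Cb is the lowered 6th scale degree — diatonically Eb major has C there. The diatonic chord on degree 6 would be Cm (vi), but Cb–Eb–Gb–Bb is the major-seventh chord from Eb minor. As a borrowed chord it is labeled bVImaj7.

bVImaj7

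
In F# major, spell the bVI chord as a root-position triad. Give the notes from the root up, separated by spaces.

D F# A

bVI is built on the lowered scale degree 6. In F# major degree 6 is D#; lowered it becomes D. Building the major chord from the parallel minor on D: D–F#–A.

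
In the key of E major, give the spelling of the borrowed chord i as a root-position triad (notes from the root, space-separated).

E G B

The root, E, is scale degree 1 — the same note in E major and E minor; only the chord quality changes. Stacking thirds in E minor on E gives E–G–B.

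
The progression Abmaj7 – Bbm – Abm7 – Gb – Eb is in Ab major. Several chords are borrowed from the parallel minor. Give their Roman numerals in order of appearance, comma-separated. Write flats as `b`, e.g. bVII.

i7, bVII

In Ab major the diatonic chords are Ab, Bbm, Cm, Db, Eb, Fm, Gdim. Abmaj7, Bbm and Eb are all diatonic. Abm7 (Ab–Cb–Eb–Gb) is not: scale degree 1 in Ab major carries Ab (I). In Ab minor the chord on that degree is Abm7, so here it functions as i7, borrowed from the parallel minor. Gb (Gb–Bb–Db) doesn't fit — on degree 7 Ab major would have Gdim (vii°). Gb is the degree-7 chord of Ab minor, so it is the borrowed bVII.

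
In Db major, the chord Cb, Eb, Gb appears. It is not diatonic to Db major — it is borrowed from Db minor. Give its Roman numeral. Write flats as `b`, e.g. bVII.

The root Cb is the lowered 7th scale degree — diatonically Db major has C there. Diatonically Db major has Cdim (vii°) on that degree; Cb–Eb–Gb is instead the major chord native to Db minor, so it takes the label bVII.

bVII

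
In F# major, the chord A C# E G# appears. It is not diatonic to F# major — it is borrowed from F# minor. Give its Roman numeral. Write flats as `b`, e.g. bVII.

bIIImaj7

In F# major scale degree 3 is A#; A is its lowered form, from F# minor. The diatonic chord on degree 3 would be A#m (iii), but A–C#–E–G# is the major-seventh chord from F# minor. As a borrowed chord it is labeled bIIImaj7.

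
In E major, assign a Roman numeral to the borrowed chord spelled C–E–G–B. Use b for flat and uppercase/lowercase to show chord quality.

In E major scale degree 6 is C#; C is its lowered form, from E minor. Diatonically E major has C#m (vi) on that degree; C–E–G–B is instead the major-seventh chord native to E minor, so it takes the label bVImaj7.

bVImaj7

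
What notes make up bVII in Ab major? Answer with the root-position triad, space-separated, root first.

The root of bVII is the lowered 7th degree: G becomes Gb. In Ab minor the chord on Gb is Gb–Bb–Db.

Gb Bb Db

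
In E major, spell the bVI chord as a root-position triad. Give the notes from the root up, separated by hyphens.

C-E-G

bVI is built on the lowered scale degree 6. In E major degree 6 is C#; lowered it becomes C. Stacking thirds in E minor on C gives C–E–G.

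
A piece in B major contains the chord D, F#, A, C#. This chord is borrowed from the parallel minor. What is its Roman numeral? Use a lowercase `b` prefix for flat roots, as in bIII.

The root D is the lowered 3rd scale degree — diatonically B major has D# there. D–F#–A–C# is a major-seventh chord — the form found in B minor, not the diatonic iii (D#m). Borrowed into B major it is written bIIImaj7.

bIIImaj7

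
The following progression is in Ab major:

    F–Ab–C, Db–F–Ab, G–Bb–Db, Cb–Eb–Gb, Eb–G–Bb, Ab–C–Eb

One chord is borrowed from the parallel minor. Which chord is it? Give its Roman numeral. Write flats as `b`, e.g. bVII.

bIII

Ab major has the diatonic set Ab, Bbm, Cm, Db, Eb, Fm, Gdim. F–Ab–C = Fm, Db–F–Ab = Db, G–Bb–Db = Gdim, Eb–G–Bb = Eb and Ab–C–Eb = Ab all belong to that set. But Cb–Eb–Gb is foreign: the diatonic iii on degree 3 is Cm, whereas Cb comes from Ab minor. It is labeled bIII.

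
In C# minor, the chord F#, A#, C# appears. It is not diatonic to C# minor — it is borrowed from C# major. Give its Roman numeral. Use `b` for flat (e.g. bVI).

IV

The root F# is the diatonic 4th degree of C# minor; the borrowing shows in the chord quality. F#–A#–C# is a major chord — the form found in C# major, not the diatonic iv (F#m). Borrowed into C# minor it is written IV.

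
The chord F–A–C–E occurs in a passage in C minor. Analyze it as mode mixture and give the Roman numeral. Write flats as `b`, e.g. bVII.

IVmaj7

The root F is the diatonic 4th degree of C minor; the borrowing shows in the chord quality. F–A–C–E is a major-seventh chord — the form found in C major, not the diatonic iv (Fm). Borrowed into C minor it is written IVmaj7.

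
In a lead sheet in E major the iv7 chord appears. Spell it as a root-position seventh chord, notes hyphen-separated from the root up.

A-C-E-G

iv7 is built on scale degree 4, which is A in both E major and its parallel. Building the minor-seventh chord from the parallel minor on A: A–C–E–G.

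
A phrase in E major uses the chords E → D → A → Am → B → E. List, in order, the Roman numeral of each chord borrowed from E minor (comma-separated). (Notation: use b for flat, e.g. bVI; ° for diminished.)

E major has the diatonic set E, F#m, G#m, A, B, C#m, D#dim. E, A and B are all diatonic. D (D–F#–A) is not: scale degree 7 in E major carries D#dim (vii°). In E minor the chord on that degree is D, so here it functions as bVII, borrowed from the parallel minor. Am (A–C–E) is not: scale degree 4 in E major carries A (IV). In E minor the chord on that degree is Am, so here it functions as iv, borrowed from the parallel minor.

bVII, iv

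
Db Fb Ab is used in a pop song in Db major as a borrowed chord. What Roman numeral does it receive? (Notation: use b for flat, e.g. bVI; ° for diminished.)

Db is scale degree 1 in Db major. Db–Fb–Ab is a minor chord — the form found in Db minor, not the diatonic I (Db). Borrowed into Db major it is written i.

i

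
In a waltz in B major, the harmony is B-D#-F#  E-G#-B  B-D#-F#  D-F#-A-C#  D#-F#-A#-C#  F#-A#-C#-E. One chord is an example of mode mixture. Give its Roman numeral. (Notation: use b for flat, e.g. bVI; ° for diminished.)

In B major the diatonic chords are B, C#m, D#m, E, F#, G#m, A#dim. B–D#–F# = B, E–G#–B = E, D#–F#–A#–C# = D#m7 and F#–A#–C#–E = F#7 all belong to that set. D–F#–A–C# is not: scale degree 3 in B major carries D#m (iii). In B minor the chord on that degree is Dmaj7, so here it functions as bIIImaj7, borrowed from the parallel minor.

bIIImaj7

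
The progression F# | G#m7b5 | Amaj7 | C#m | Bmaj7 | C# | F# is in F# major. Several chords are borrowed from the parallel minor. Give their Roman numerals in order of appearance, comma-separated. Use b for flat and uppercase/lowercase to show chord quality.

iiø7, bIIImaj7, v

In F# major the diatonic chords are F#, G#m, A#m, B, C#, D#m, E#dim. F#, Bmaj7 and C# are all diatonic. But G#m7b5 (G#–B–D–F#) is foreign: the diatonic ii on degree 2 is G#m, whereas G#m7b5 comes from F# minor. It is labeled iiø7. Amaj7 (A–C#–E–G#) is not: scale degree 3 in F# major carries A#m (iii). In F# minor the chord on that degree is Amaj7, so here it functions as bIIImaj7, borrowed from the parallel minor. C#m (C#–E–G#) doesn't fit — on degree 5 F# major would have C# (V). C#m is the degree-5 chord of F# minor, so it is the borrowed v.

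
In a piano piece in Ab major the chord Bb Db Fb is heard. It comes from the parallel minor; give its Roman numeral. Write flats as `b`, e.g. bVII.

The root Bb is the diatonic 2nd degree of Ab major; the borrowing shows in the chord quality. Bb–Db–Fb is a diminished chord — the form found in Ab minor, not the diatonic ii (Bbm). Borrowed into Ab major it is written ii°.

ii°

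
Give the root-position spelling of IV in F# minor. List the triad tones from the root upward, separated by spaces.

B D# F#

IV is built on scale degree 4, which is B in both F# minor and its parallel. In F# major the chord on B is B–D#–F#.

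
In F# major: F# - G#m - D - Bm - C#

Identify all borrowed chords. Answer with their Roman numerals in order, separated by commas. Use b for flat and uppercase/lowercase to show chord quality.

bVI, iv

In F# major the diatonic chords are F#, G#m, A#m, B, C#, D#m, E#dim. F#, G#m and C# all belong to that set. D (D–F#–A) is not: scale degree 6 in F# major carries D#m (vi). In F# minor the chord on that degree is D, so here it functions as bVI, borrowed from the parallel minor. But Bm (B–D–F#) is foreign: the diatonic IV on degree 4 is B, whereas Bm comes from F# minor. It is labeled iv.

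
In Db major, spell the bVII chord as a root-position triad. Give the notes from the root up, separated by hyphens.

Cb-Eb-Gb

Scale degree 7 in Db major is C. bVII uses the lowered form, Cb, taken from Db minor. Stacking thirds in Db minor on Cb gives Cb–Eb–Gb.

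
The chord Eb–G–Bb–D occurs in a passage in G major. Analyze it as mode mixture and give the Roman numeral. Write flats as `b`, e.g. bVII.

Eb is the lowered form of scale degree 6 in G major (the diatonic degree 6 is E). Eb–G–Bb–D is a major-seventh chord — the form found in G minor, not the diatonic vi (Em). Borrowed into G major it is written bVImaj7.

bVImaj7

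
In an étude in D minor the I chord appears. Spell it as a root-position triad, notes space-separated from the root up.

D F# A

The root, D, is scale degree 1 — the same note in D minor and D major; only the chord quality changes. Building the major chord from the parallel major on D: D–F#–A.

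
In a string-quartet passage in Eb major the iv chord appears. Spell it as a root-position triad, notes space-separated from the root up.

The root, Ab, is scale degree 4 — the same note in Eb major and Eb minor; only the chord quality changes. Stacking thirds in Eb minor on Ab gives Ab–Cb–Eb.

Ab Cb Eb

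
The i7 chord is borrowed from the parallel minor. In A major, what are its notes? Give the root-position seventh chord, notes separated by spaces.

A C E G

The root, A, is scale degree 1 — the same note in A major and A minor; only the chord quality changes. Building the minor-seventh chord from the parallel minor on A: A–C–E–G.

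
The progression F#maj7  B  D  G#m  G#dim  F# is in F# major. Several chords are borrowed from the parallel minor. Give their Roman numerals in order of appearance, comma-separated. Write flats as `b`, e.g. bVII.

In F# major the diatonic chords are F#, G#m, A#m, B, C#, D#m, E#dim. F#maj7, B, G#m and F# all belong to that set. But D (D–F#–A) is foreign: the diatonic vi on degree 6 is D#m, whereas D comes from F# minor. It is labeled bVI. G#dim (G#–B–D) is not: scale degree 2 in F# major carries G#m (ii). In F# minor the chord on that degree is G#dim, so here it functions as ii°, borrowed from the parallel minor.

bVI, ii°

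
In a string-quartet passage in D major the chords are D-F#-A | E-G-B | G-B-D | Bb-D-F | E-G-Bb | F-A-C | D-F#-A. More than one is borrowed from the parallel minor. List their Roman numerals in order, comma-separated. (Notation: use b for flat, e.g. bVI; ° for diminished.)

The diatonic triads in D major are D, Em, F#m, G, A, Bm, C#dim. D–F#–A = D, E–G–B = Em and G–B–D = G all belong to that set. But Bb–D–F is foreign: the diatonic vi on degree 6 is Bm, whereas Bb comes from D minor. It is labeled bVI. But E–G–Bb is foreign: the diatonic ii on degree 2 is Em, whereas Edim comes from D minor. It is labeled ii°. F–A–C is not: scale degree 3 in D major carries F#m (iii). In D minor the chord on that degree is F, so here it functions as bIII, borrowed from the parallel minor.

bVI, ii°, bIII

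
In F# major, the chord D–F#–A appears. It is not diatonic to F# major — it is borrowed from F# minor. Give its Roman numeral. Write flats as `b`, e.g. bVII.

bVI

D is the lowered form of scale degree 6 in F# major (the diatonic degree 6 is D#). The diatonic chord on degree 6 would be D#m (vi), but D–F#–A is the major chord from F# minor. As a borrowed chord it is labeled bVI.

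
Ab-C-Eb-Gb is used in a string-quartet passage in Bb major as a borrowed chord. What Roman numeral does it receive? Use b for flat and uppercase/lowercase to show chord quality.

bVII7

The root Ab is the lowered 7th scale degree — diatonically Bb major has A there. Diatonically Bb major has Adim (vii°) on that degree; Ab–C–Eb–Gb is instead the dominant-seventh chord native to Bb minor, so it takes the label bVII7.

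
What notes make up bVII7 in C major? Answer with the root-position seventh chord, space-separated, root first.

Bb D F Ab

bVII7 is built on the lowered scale degree 7. In C major degree 7 is B; lowered it becomes Bb. In C minor the chord on Bb is Bb–D–F–Ab.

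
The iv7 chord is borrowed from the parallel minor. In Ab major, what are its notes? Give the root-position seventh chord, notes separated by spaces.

iv7 is built on scale degree 4, which is Db in both Ab major and its parallel. Building the minor-seventh chord from the parallel minor on Db: Db–Fb–Ab–Cb.

Db Fb Ab Cb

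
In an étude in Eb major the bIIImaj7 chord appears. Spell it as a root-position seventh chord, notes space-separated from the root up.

The root of bIIImaj7 is the lowered 3rd degree: G becomes Gb. In Eb minor the chord on Gb is Gb–Bb–Db–F.

Gb Bb Db F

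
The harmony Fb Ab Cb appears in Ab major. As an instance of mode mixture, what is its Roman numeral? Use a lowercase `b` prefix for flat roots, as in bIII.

Fb is the lowered form of scale degree 6 in Ab major (the diatonic degree 6 is F). The diatonic chord on degree 6 would be Fm (vi), but Fb–Ab–Cb is the major chord from Ab minor. As a borrowed chord it is labeled bVI.

bVI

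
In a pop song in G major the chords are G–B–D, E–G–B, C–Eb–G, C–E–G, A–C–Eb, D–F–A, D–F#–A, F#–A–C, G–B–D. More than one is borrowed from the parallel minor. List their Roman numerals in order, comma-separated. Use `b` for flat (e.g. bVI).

G major has the diatonic set G, Am, Bm, C, D, Em, F#dim. G–B–D = G, E–G–B = Em, C–E–G = C, D–F#–A = D and F#–A–C = F#dim all belong to that set. C–Eb–G is not: scale degree 4 in G major carries C (IV). In G minor the chord on that degree is Cm, so here it functions as iv, borrowed from the parallel minor. But A–C–Eb is foreign: the diatonic ii on degree 2 is Am, whereas Adim comes from G minor. It is labeled ii°. D–F–A is not: scale degree 5 in G major carries D (V). In G minor the chord on that degree is Dm, so here it functions as v, borrowed from the parallel minor.

iv, ii°, v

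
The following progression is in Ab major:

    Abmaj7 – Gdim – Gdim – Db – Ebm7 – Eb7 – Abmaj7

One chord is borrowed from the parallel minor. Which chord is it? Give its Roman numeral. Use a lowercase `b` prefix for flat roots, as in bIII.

In Ab major the diatonic chords are Ab, Bbm, Cm, Db, Eb, Fm, Gdim. Of the given chords, Abmaj7, Gdim, Db and Eb7 are diatonic. But Ebm7 (Eb–Gb–Bb–Db) is foreign: the diatonic V on degree 5 is Eb, whereas Ebm7 comes from Ab minor. It is labeled v7.

v7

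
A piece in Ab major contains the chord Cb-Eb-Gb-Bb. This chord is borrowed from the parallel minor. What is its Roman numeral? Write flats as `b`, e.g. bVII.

In Ab major scale degree 3 is C; Cb is its lowered form, from Ab minor. The diatonic chord on degree 3 would be Cm (iii), but Cb–Eb–Gb–Bb is the major-seventh chord from Ab minor. As a borrowed chord it is labeled bIIImaj7.

bIIImaj7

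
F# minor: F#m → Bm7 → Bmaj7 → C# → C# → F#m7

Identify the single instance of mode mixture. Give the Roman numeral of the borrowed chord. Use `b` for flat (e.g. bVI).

IVmaj7

F# minor has the diatonic set F#m, G#dim, A, Bm, C#, D, E (with V from harmonic minor). Of the given chords, F#m, Bm7, C# and F#m7 are diatonic. But Bmaj7 (B–D#–F#–A#) is foreign: the diatonic iv on degree 4 is Bm, whereas Bmaj7 comes from F# major. It is labeled IVmaj7.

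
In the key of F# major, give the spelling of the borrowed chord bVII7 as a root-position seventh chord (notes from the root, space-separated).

Scale degree 7 in F# major is E#. bVII7 uses the lowered form, E, taken from F# minor. In F# minor the chord on E is E–G#–B–D.

E G# B D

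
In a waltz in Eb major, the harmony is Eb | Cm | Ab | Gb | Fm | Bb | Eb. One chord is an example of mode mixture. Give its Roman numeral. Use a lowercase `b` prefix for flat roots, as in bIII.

bIII

Eb major has the diatonic set Eb, Fm, Gm, Ab, Bb, Cm, Ddim. Eb, Cm, Ab, Fm and Bb all belong to that set. Gb (Gb–Bb–Db) is not: scale degree 3 in Eb major carries Gm (iii). In Eb minor the chord on that degree is Gb, so here it functions as bIII, borrowed from the parallel minor.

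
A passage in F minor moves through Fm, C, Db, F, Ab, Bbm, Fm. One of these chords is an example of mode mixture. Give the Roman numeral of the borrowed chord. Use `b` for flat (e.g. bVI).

In F minor (with V from harmonic minor) the diatonic chords are Fm, Gdim, Ab, Bbm, C, Db, Eb. Fm, C, Db, Ab and Bbm are all diatonic. F (F–A–C) doesn't fit — on degree 1 F minor would have Fm (i). F is the degree-1 chord of F major, so it is the borrowed I.

I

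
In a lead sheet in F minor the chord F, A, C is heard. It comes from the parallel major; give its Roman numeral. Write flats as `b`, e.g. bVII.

F is scale degree 1 in F minor. Diatonically F minor has Fm (i) on that degree; F–A–C is instead the major chord native to F major, so it takes the label I.

I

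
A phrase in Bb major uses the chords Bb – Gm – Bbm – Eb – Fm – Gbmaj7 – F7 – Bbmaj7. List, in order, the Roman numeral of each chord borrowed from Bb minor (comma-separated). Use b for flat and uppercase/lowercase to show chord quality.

The diatonic triads in Bb major are Bb, Cm, Dm, Eb, F, Gm, Adim. Bb, Gm, Eb, F7 and Bbmaj7 are all diatonic. Bbm (Bb–Db–F) is not: scale degree 1 in Bb major carries Bb (I). In Bb minor the chord on that degree is Bbm, so here it functions as i, borrowed from the parallel minor. Fm (F–Ab–C) doesn't fit — on degree 5 Bb major would have F (V). Fm is the degree-5 chord of Bb minor, so it is the borrowed v. Gbmaj7 (Gb–Bb–Db–F) is not: scale degree 6 in Bb major carries Gm (vi). In Bb minor the chord on that degree is Gbmaj7, so here it functions as bVImaj7, borrowed from the parallel minor.

i, v, bVImaj7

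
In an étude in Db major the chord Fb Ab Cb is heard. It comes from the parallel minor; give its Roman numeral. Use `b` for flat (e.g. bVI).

In Db major scale degree 3 is F; Fb is its lowered form, from Db minor. Diatonically Db major has Fm (iii) on that degree; Fb–Ab–Cb is instead the major chord native to Db minor, so it takes the label bIII.

bIII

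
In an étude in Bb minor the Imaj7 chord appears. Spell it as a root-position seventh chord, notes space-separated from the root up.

Bb D F A

Imaj7 is built on scale degree 1, which is Bb in both Bb minor and its parallel. Stacking thirds in Bb major on Bb gives Bb–D–F–A.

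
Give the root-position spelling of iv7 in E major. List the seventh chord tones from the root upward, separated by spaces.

The root, A, is scale degree 4 — the same note in E major and E minor; only the chord quality changes. Building the minor-seventh chord from the parallel minor on A: A–C–E–G.

A C E G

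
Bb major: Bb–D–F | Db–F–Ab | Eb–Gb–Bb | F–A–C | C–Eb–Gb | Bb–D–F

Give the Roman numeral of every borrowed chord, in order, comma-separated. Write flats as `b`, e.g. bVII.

The diatonic triads in Bb major are Bb, Cm, Dm, Eb, F, Gm, Adim. Bb–D–F = Bb and F–A–C = F are both diatonic. Db–F–Ab is not: scale degree 3 in Bb major carries Dm (iii). In Bb minor the chord on that degree is Db, so here it functions as bIII, borrowed from the parallel minor. But Eb–Gb–Bb is foreign: the diatonic IV on degree 4 is Eb, whereas Ebm comes from Bb minor. It is labeled iv. C–Eb–Gb doesn't fit — on degree 2 Bb major would have Cm (ii). Cdim is the degree-2 chord of Bb minor, so it is the borrowed ii°.

bIII, iv, ii°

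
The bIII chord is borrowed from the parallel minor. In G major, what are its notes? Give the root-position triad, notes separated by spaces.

bIII is built on the lowered scale degree 3. In G major degree 3 is B; lowered it becomes Bb. In G minor the chord on Bb is Bb–D–F.

Bb D F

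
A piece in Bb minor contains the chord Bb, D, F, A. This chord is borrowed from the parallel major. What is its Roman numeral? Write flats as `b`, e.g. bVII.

Bb is scale degree 1 in Bb minor. Bb–D–F–A is a major-seventh chord — the form found in Bb major, not the diatonic i (Bbm). Borrowed into Bb minor it is written Imaj7.

Imaj7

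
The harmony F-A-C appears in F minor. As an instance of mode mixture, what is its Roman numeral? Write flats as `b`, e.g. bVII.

I

The root F is the diatonic 1st degree of F minor; the borrowing shows in the chord quality. Diatonically F minor has Fm (i) on that degree; F–A–C is instead the major chord native to F major, so it takes the label I.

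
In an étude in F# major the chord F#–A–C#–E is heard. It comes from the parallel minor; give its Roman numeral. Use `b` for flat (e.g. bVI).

The root F# is the diatonic 1st degree of F# major; the borrowing shows in the chord quality. Diatonically F# major has F# (I) on that degree; F#–A–C#–E is instead the minor-seventh chord native to F# minor, so it takes the label i7.

i7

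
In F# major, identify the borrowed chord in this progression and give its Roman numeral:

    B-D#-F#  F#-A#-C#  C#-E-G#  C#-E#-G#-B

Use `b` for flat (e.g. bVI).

v

In F# major the diatonic chords are F#, G#m, A#m, B, C#, D#m, E#dim. B–D#–F# = B, F#–A#–C# = F# and C#–E#–G#–B = C#7 all belong to that set. But C#–E–G# is foreign: the diatonic V on degree 5 is C#, whereas C#m comes from F# minor. It is labeled v.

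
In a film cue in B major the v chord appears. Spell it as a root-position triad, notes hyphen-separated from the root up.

F#-A-C#

v is built on scale degree 5, which is F# in both B major and its parallel. Building the minor chord from the parallel minor on F#: F#–A–C#.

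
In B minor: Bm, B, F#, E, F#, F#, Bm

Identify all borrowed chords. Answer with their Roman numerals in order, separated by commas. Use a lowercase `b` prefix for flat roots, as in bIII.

B minor has the diatonic set Bm, C#dim, D, Em, F#, G, A (with V from harmonic minor). Of the given chords, Bm and F# are diatonic. B (B–D#–F#) is not: scale degree 1 in B minor carries Bm (i). In B major the chord on that degree is B, so here it functions as I, borrowed from the parallel major. E (E–G#–B) is not: scale degree 4 in B minor carries Em (iv). In B major the chord on that degree is E, so here it functions as IV, borrowed from the parallel major.

I, IV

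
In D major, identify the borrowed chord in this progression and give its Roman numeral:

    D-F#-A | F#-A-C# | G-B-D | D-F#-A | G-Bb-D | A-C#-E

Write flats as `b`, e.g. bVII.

D major has the diatonic set D, Em, F#m, G, A, Bm, C#dim. D–F#–A = D, F#–A–C# = F#m, G–B–D = G and A–C#–E = A all belong to that set. G–Bb–D is not: scale degree 4 in D major carries G (IV). In D minor the chord on that degree is Gm, so here it functions as iv, borrowed from the parallel minor.

iv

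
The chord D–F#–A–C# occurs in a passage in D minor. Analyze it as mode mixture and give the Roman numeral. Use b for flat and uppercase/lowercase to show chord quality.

D is scale degree 1 in D minor. The diatonic chord on degree 1 would be Dm (i), but D–F#–A–C# is the major-seventh chord from D major. As a borrowed chord it is labeled Imaj7.

Imaj7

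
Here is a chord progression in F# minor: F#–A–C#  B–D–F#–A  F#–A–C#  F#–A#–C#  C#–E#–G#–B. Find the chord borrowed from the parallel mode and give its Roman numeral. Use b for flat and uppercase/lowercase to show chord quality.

I

F# minor has the diatonic set F#m, G#dim, A, Bm, C#, D, E (with V from harmonic minor). F#–A–C# = F#m, B–D–F#–A = Bm7 and C#–E#–G#–B = C#7 all belong to that set. But F#–A#–C# is foreign: the diatonic i on degree 1 is F#m, whereas F# comes from F# major. It is labeled I.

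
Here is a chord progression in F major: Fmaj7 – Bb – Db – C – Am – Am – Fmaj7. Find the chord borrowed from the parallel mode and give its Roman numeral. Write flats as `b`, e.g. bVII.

bVI

F major has the diatonic set F, Gm, Am, Bb, C, Dm, Edim. Fmaj7, Bb, C and Am are all diatonic. But Db (Db–F–Ab) is foreign: the diatonic vi on degree 6 is Dm, whereas Db comes from F minor. It is labeled bVI.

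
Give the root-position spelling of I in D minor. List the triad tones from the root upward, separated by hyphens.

I is built on scale degree 1, which is D in both D minor and its parallel. Building the major chord from the parallel major on D: D–F#–A.

D-F#-A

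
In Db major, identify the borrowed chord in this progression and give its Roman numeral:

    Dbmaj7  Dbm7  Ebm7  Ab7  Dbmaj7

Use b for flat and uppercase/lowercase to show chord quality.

i7

In Db major the diatonic chords are Db, Ebm, Fm, Gb, Ab, Bbm, Cdim. Dbmaj7, Ebm7 and Ab7 are all diatonic. Dbm7 (Db–Fb–Ab–Cb) doesn't fit — on degree 1 Db major would have Db (I). Dbm7 is the degree-1 chord of Db minor, so it is the borrowed i7.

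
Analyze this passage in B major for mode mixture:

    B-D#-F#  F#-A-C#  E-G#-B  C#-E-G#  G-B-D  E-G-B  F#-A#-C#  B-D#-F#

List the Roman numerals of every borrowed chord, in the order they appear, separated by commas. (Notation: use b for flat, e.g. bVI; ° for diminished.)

In B major the diatonic chords are B, C#m, D#m, E, F#, G#m, A#dim. B–D#–F# = B, E–G#–B = E, C#–E–G# = C#m and F#–A#–C# = F# all belong to that set. F#–A–C# is not: scale degree 5 in B major carries F# (V). In B minor the chord on that degree is F#m, so here it functions as v, borrowed from the parallel minor. But G–B–D is foreign: the diatonic vi on degree 6 is G#m, whereas G comes from B minor. It is labeled bVI. E–G–B is not: scale degree 4 in B major carries E (IV). In B minor the chord on that degree is Em, so here it functions as iv, borrowed from the parallel minor.

v, bVI, iv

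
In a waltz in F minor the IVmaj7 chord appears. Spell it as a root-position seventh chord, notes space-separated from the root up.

Bb D F A

The root, Bb, is scale degree 4 — the same note in F minor and F major; only the chord quality changes. Stacking thirds in F major on Bb gives Bb–D–F–A.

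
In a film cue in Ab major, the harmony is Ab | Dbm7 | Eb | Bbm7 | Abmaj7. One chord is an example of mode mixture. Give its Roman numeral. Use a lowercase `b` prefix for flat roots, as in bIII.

In Ab major the diatonic chords are Ab, Bbm, Cm, Db, Eb, Fm, Gdim. Ab, Eb, Bbm7 and Abmaj7 all belong to that set. Dbm7 (Db–Fb–Ab–Cb) doesn't fit — on degree 4 Ab major would have Db (IV). Dbm7 is the degree-4 chord of Ab minor, so it is the borrowed iv7.

iv7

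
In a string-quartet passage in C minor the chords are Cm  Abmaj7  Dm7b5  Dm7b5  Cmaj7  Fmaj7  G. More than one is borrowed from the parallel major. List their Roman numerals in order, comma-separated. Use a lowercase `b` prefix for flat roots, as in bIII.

The diatonic triads in C minor (with V from harmonic minor) are Cm, Ddim, Eb, Fm, G, Ab, Bb. Cm, Abmaj7, Dm7b5 and G are all diatonic. But Cmaj7 (C–E–G–B) is foreign: the diatonic i on degree 1 is Cm, whereas Cmaj7 comes from C major. It is labeled Imaj7. Fmaj7 (F–A–C–E) doesn't fit — on degree 4 C minor would have Fm (iv). Fmaj7 is the degree-4 chord of C major, so it is the borrowed IVmaj7.

Imaj7, IVmaj7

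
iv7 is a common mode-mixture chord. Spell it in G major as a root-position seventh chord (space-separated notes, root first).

C Eb G Bb

The root, C, is scale degree 4 — the same note in G major and G minor; only the chord quality changes. Building the minor-seventh chord from the parallel minor on C: C–Eb–G–Bb.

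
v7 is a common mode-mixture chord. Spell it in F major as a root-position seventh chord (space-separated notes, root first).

v7 is built on scale degree 5, which is C in both F major and its parallel. Building the minor-seventh chord from the parallel minor on C: C–Eb–G–Bb.

C Eb G Bb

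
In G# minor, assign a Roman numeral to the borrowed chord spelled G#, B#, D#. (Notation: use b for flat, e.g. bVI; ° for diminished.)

I

G# is scale degree 1 in G# minor. Diatonically G# minor has G#m (i) on that degree; G#–B#–D# is instead the major chord native to G# major, so it takes the label I.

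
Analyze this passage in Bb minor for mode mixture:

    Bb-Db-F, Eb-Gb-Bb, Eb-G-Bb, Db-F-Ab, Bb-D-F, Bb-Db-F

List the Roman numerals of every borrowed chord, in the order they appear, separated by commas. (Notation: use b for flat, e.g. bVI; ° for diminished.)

IV, I

In Bb minor (with V from harmonic minor) the diatonic chords are Bbm, Cdim, Db, Ebm, F, Gb, Ab. Of the given chords, Bb–Db–F = Bbm, Eb–Gb–Bb = Ebm and Db–F–Ab = Db are diatonic. Eb–G–Bb is not: scale degree 4 in Bb minor carries Ebm (iv). In Bb major the chord on that degree is Eb, so here it functions as IV, borrowed from the parallel major. Bb–D–F doesn't fit — on degree 1 Bb minor would have Bbm (i). Bb is the degree-1 chord of Bb major, so it is the borrowed I.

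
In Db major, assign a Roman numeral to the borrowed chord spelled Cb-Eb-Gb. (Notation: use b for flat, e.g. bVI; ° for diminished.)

In Db major scale degree 7 is C; Cb is its lowered form, from Db minor. Diatonically Db major has Cdim (vii°) on that degree; Cb–Eb–Gb is instead the major chord native to Db minor, so it takes the label bVII.

bVII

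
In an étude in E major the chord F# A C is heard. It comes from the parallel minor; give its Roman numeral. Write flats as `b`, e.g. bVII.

ii°

F# is scale degree 2 in E major. Diatonically E major has F#m (ii) on that degree; F#–A–C is instead the diminished chord native to E minor, so it takes the label ii°.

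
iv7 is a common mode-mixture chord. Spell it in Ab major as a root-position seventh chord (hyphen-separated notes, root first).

Db-Fb-Ab-Cb

iv7 is built on scale degree 4, which is Db in both Ab major and its parallel. Building the minor-seventh chord from the parallel minor on Db: Db–Fb–Ab–Cb.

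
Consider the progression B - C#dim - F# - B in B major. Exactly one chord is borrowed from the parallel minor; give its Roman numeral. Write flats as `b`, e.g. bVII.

The diatonic triads in B major are B, C#m, D#m, E, F#, G#m, A#dim. Of the given chords, B and F# are diatonic. But C#dim (C#–E–G) is foreign: the diatonic ii on degree 2 is C#m, whereas C#dim comes from B minor. It is labeled ii°.

ii°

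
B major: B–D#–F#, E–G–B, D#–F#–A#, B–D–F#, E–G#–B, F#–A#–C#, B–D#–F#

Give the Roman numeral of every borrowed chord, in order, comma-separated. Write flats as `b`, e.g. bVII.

In B major the diatonic chords are B, C#m, D#m, E, F#, G#m, A#dim. B–D#–F# = B, D#–F#–A# = D#m, E–G#–B = E and F#–A#–C# = F# are all diatonic. E–G–B doesn't fit — on degree 4 B major would have E (IV). Em is the degree-4 chord of B minor, so it is the borrowed iv. B–D–F# doesn't fit — on degree 1 B major would have B (I). Bm is the degree-1 chord of B minor, so it is the borrowed i.

iv, i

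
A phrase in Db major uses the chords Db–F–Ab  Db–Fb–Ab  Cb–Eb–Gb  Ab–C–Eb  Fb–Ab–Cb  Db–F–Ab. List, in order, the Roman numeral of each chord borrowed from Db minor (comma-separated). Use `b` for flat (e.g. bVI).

i, bVII, bIII

In Db major the diatonic chords are Db, Ebm, Fm, Gb, Ab, Bbm, Cdim. Db–F–Ab = Db and Ab–C–Eb = Ab are both diatonic. Db–Fb–Ab doesn't fit — on degree 1 Db major would have Db (I). Dbm is the degree-1 chord of Db minor, so it is the borrowed i. Cb–Eb–Gb doesn't fit — on degree 7 Db major would have Cdim (vii°). Cb is the degree-7 chord of Db minor, so it is the borrowed bVII. But Fb–Ab–Cb is foreign: the diatonic iii on degree 3 is Fm, whereas Fb comes from Db minor. It is labeled bIII.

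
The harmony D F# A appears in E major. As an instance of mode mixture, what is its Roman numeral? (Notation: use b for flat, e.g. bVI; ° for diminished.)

D is the lowered form of scale degree 7 in E major (the diatonic degree 7 is D#). D–F#–A is a major chord — the form found in E minor, not the diatonic vii° (D#dim). Borrowed into E major it is written bVII.

bVII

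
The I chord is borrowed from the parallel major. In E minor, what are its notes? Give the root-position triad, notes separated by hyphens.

The root, E, is scale degree 1 — the same note in E minor and E major; only the chord quality changes. Stacking thirds in E major on E gives E–G#–B.

E-G#-B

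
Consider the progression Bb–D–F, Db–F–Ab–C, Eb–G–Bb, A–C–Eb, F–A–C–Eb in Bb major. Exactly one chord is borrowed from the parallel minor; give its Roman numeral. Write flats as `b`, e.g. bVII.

In Bb major the diatonic chords are Bb, Cm, Dm, Eb, F, Gm, Adim. Bb–D–F = Bb, Eb–G–Bb = Eb, A–C–Eb = Adim and F–A–C–Eb = F7 all belong to that set. Db–F–Ab–C is not: scale degree 3 in Bb major carries Dm (iii). In Bb minor the chord on that degree is Dbmaj7, so here it functions as bIIImaj7, borrowed from the parallel minor.

bIIImaj7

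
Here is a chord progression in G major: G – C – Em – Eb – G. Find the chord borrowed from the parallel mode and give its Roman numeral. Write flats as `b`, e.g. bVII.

G major has the diatonic set G, Am, Bm, C, D, Em, F#dim. G, C and Em are all diatonic. Eb (Eb–G–Bb) doesn't fit — on degree 6 G major would have Em (vi). Eb is the degree-6 chord of G minor, so it is the borrowed bVI.

bVI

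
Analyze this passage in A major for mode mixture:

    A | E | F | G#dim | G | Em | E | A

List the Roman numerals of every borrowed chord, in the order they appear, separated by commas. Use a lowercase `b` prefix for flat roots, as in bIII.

bVI, bVII, v

A major has the diatonic set A, Bm, C#m, D, E, F#m, G#dim. A, E and G#dim all belong to that set. But F (F–A–C) is foreign: the diatonic vi on degree 6 is F#m, whereas F comes from A minor. It is labeled bVI. G (G–B–D) doesn't fit — on degree 7 A major would have G#dim (vii°). G is the degree-7 chord of A minor, so it is the borrowed bVII. Em (E–G–B) is not: scale degree 5 in A major carries E (V). In A minor the chord on that degree is Em, so here it functions as v, borrowed from the parallel minor.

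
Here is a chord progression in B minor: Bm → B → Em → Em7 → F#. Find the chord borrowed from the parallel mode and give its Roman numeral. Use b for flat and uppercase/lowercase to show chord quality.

I

In B minor (with V from harmonic minor) the diatonic chords are Bm, C#dim, D, Em, F#, G, A. Of the given chords, Bm, Em, Em7 and F# are diatonic. B (B–D#–F#) doesn't fit — on degree 1 B minor would have Bm (i). B is the degree-1 chord of B major, so it is the borrowed I.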